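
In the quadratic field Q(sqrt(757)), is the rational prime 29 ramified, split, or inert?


K = Q(sqrt(757)). Since d mod 4 = 1, disc(K) = 757.
Check p | disc: 757 mod 29 = 3.
p does not divide disc. Compute Legendre symbol (d/p):
3^((29-1)/2) mod 29 = -1
(d/p) = -1, so p is inert: (p) stays prime with e=1, f=2, g=1.
Therefore p is inert.

inert


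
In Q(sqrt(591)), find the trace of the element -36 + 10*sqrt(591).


Tr(a + b*sqrt(d)) = (a + b*sqrt(d)) + (a - b*sqrt(d)) = 2a
= 2 * (-36)
= -72

-72


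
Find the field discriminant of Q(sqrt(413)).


For K = Q(sqrt(d)) with d squarefree: disc(K) = d if d = 1 mod 4, and disc(K) = 4d if d = 2 or 3 mod 4.
Here d = 413, and d mod 4 = 1.
d = 1 mod 4 (O_K = Z[(1+sqrt(d))/2]), so disc(K) = d = 413

413


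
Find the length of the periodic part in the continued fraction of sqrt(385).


Run the CF algorithm for sqrt(385).
a_0 = floor(sqrt(385)) = 19; set m_0=0, q_0=1.
Recurrence: m' = q*a - m,  q' = (d - m'^2)/q,  a' = floor((a_0 + m')/q').
  step 1: m=19, q=24, a=1
  step 2: m=5, q=15, a=1
  step 3: m=10, q=19, a=1
  step 4: m=9, q=16, a=1
  step 5: m=7, q=21, a=1
  step 6: m=14, q=9, a=3
  step 7: m=13, q=24, a=1
  step 8: m=11, q=11, a=2
  step 9: m=11, q=24, a=1
  step 10: m=13, q=9, a=3
  step 11: m=14, q=21, a=1
  step 12: m=7, q=16, a=1
  step 13: m=9, q=19, a=1
  step 14: m=10, q=15, a=1
  step 15: m=5, q=24, a=1
  step 16: m=19, q=1, a=38
a_16 = 2*a_0 = 38, so the period closes here.
sqrt(385) = [19; 1, 1, 1, 1, 1, 3, 1, 2, 1, 3, 1, 1, 1, 1, 1, 38]
Period length = 16

16


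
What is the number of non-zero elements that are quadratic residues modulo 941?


For prime p, the number of non-zero quadratic residues is (p-1)/2.
= (941-1)/2
= 470

470


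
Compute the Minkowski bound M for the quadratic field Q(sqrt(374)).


d = 374, d mod 4 = 2, so disc(K) = 4d = 1496; |disc(K)| = 1496
Real quadratic field, so n = 2, s = r2 = 0, r1 = 2
M = (n!/n^n) * (4/pi)^s * sqrt(|disc(K)|) = (2!/2^2) * (4/pi)^0 * sqrt(1496)
= 0.5 * 1.000000 * 38.678159
= 19.3391

19.3391


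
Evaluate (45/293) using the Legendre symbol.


p = 293 is prime, so compute (45/293) with the reciprocity algorithm (Jacobi-symbol steps: pull out 2s via (2/n), flip via reciprocity, reduce):
  reciprocity: (45/293) -> +(293/45)
  reduce: (23/45)
  reciprocity: (23/45) -> +(45/23)
  reduce: (22/23)
  pull out 2: (2/23) = +1  (since 23 mod 8 = 7)
  reciprocity: (11/23) -> -(23/11)
  reduce: (1/11)
  (1/11) = 1
Product of signs = -1
(45/293) = -1

-1


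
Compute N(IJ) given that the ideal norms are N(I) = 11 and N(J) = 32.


N(IJ) = N(I) * N(J)
= 11 * 32
= 352

352


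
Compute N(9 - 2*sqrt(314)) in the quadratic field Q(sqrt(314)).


N(a + b*sqrt(d)) = a^2 - d*b^2
= (9)^2 - (314)*(-2)^2
= 81 - 1256
= -1175

-1175


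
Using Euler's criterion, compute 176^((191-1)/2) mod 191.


p = 191 is prime and the exponent is (p-1)/2 = 95, so by Euler's criterion 176^95 = (176/191) = +1 or -1 mod 191.
Compute by square-and-multiply:
  95 = 64 + 16 + 8 + 4 + 2 + 1 (binary 1011111)
  Repeated squaring mod 191: 176^1 = 176, 176^2 = 34, 176^4 = 10, 176^8 = 100, 176^16 = 68, 176^32 = 40, 176^64 = 72
  176^95 = 176^64 * 176^16 * 176^8 * 176^4 * 176^2 * 176^1 = 72 * 68 * 100 * 10 * 34 * 176 mod 191
    72 * 68 = 4896 = 121 mod 191
    121 * 100 = 12100 = 67 mod 191
    67 * 10 = 670 = 97 mod 191
    97 * 34 = 3298 = 51 mod 191
    51 * 176 = 8976 = 190 mod 191
  176^95 = 190 mod 191
Result 190 = p - 1 = -1 mod 191: 176 is a quadratic non-residue mod 191. As a residue in [0, p-1] the value is 190.
176^95 mod 191 = 190

190


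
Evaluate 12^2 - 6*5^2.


x^2 - d*y^2
= 12^2 - 6*5^2
= 144 - 150
= -6

-6


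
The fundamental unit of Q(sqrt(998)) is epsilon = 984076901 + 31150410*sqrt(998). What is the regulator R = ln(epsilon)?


epsilon = 984076901 + 31150410*sqrt(998)
= 1.9682e+09
R = ln(1.9682e+09)
= 21.4004

21.4004


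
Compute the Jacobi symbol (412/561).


Compute (412/561) via quadratic reciprocity:
  pull out 2: (2/561) = +1  (since 561 mod 8 = 1)
  pull out 2: (2/561) = +1  (since 561 mod 8 = 1)
  reciprocity: (103/561) -> +(561/103)
  reduce: (46/103)
  pull out 2: (2/103) = +1  (since 103 mod 8 = 7)
  reciprocity: (23/103) -> -(103/23)
  reduce: (11/23)
  reciprocity: (11/23) -> -(23/11)
  reduce: (1/11)
  (1/11) = 1
Product of signs = 1

1


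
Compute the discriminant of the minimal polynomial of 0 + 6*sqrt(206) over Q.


The element 0 + 6*sqrt(206) has minimal polynomial:
x^2 + 0*x - 7416
Discriminant = (0)^2 - 4*(-7416)
= 0 + 29664
= 29664

29664


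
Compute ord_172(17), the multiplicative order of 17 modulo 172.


We want ord_172(17), the smallest k >= 1 with 17^k = 1 mod 172.
n = 172 = 2^2 * 43, phi(172) = 84; the order divides phi(n).
Divisors of 84: 1, 2, 3, 4, 6, 7, 12, 14, 21, 28, 42, 84
Repeated squaring mod 172: 17^1 = 17, 17^2 = 117, 17^4 = 101, 17^8 = 53, 17^16 = 57, 17^32 = 153, 17^64 = 17
Test divisors in increasing order:
  k=1: 17^1 = 17 mod 172
  k=2: 17^2 = 117 mod 172
  k=3: 17^3 = 117 * 17 = 97 mod 172
  k=4: 17^4 = 101 mod 172
  k=6: 17^6 = 101 * 117 = 121 mod 172
  k=7: 17^7 = 101 * 117 * 17 = 165 mod 172
  k=12: 17^12 = 53 * 101 = 21 mod 172
  k=14: 17^14 = 53 * 101 * 117 = 49 mod 172
  k=21: 17^21 = 57 * 101 * 17 = 1 mod 172  <- first divisor giving 1
Order = 21

21


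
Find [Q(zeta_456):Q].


The degree equals Euler's totient phi(456).
456 = 2^3 * 3 * 19
phi(456) = 144

144


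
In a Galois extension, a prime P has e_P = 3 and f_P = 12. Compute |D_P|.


|D_P| = e * f
= 3 * 12
= 36

36


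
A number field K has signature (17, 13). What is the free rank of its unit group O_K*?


By Dirichlet's unit theorem:
rank = r1 + r2 - 1
= 17 + 13 - 1
= 29

29


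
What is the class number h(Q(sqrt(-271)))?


K = Q(sqrt(-271)). d mod 4 = 1, so D = disc(K) = d = -271
h(K) equals the number of primitive reduced positive-definite forms (a, b, c) = a*x^2 + b*x*y + c*y^2 with b^2 - 4ac = D,
where reduced means |b| <= a <= c, with b >= 0 whenever |b| = a or a = c, and primitive means gcd(a, b, c) = 1.
Reduced forces 3a^2 <= |D| = 271, so 1 <= a <= 9; b must have the parity of D, and c = (b^2 - D)/(4a) must be an integer >= a.
Enumerate a = 1..9, b in [-a, a]:
  a=1: (1, 1, 68)  [1]
  a=2: (2, -1, 34), (2, 1, 34)  [2]
  a=3: none
  a=4: (4, -1, 17), (4, 1, 17)  [2]
  a=5: (5, -3, 14), (5, 3, 14)  [2]
  a=6: none
  a=7: (7, -3, 10), (7, 3, 10)  [2]
  a=8: (8, -7, 10), (8, 7, 10)  [2]
  a=9: none
Total reduced forms: 1 + 2 + 2 + 2 + 2 + 2 = 11
h = 11

11


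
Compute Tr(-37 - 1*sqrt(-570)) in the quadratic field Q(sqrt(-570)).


Tr(a + b*sqrt(d)) = (a + b*sqrt(d)) + (a - b*sqrt(d)) = 2a
= 2 * (-37)
= -74

-74


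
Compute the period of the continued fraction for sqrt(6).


Run the CF algorithm for sqrt(6).
a_0 = floor(sqrt(6)) = 2; set m_0=0, q_0=1.
Recurrence: m' = q*a - m,  q' = (d - m'^2)/q,  a' = floor((a_0 + m')/q').
  step 1: m=2, q=2, a=2
  step 2: m=2, q=1, a=4
a_2 = 2*a_0 = 4, so the period closes here.
sqrt(6) = [2; 2, 4]
Period length = 2

2


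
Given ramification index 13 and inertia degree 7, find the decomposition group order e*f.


|D_P| = e * f
= 13 * 7
= 91

91


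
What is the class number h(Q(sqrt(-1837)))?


K = Q(sqrt(-1837)). d mod 4 = 3, so D = disc(K) = 4d = -7348
h(K) equals the number of primitive reduced positive-definite forms (a, b, c) = a*x^2 + b*x*y + c*y^2 with b^2 - 4ac = D,
where reduced means |b| <= a <= c, with b >= 0 whenever |b| = a or a = c, and primitive means gcd(a, b, c) = 1.
Reduced forces 3a^2 <= |D| = 7348, so 1 <= a <= 49; b must have the parity of D, and c = (b^2 - D)/(4a) must be an integer >= a.
Enumerate a = 1..49, b in [-a, a]:
  a=1: (1, 0, 1837)  [1]
  a=2: (2, 2, 919)  [1]
  a=3..6: none
  a=7: (7, -4, 263), (7, 4, 263)  [2]
  a=8..10: none
  a=11: (11, 0, 167)  [1]
  a=12: none
  a=13: (13, -6, 142), (13, 6, 142)  [2]
  a=14: (14, -10, 133), (14, 10, 133)  [2]
  a=15..16: none
  a=17: (17, -8, 109), (17, 8, 109)  [2]
  a=18: none
  a=19: (19, -10, 98), (19, 10, 98)  [2]
  a=20..21: none
  a=22: (22, 22, 89)  [1]
  a=23: (23, -14, 82), (23, 14, 82)  [2]
  a=24..25: none
  a=26: (26, -6, 71), (26, 6, 71)  [2]
  a=27..33: none
  a=34: (34, -26, 59), (34, 26, 59)  [2]
  a=35..37: none
  a=38: (38, -10, 49), (38, 10, 49)  [2]
  a=39..40: none
  a=41: (41, -14, 46), (41, 14, 46)  [2]
  a=42..49: none
Total reduced forms: 1 + 1 + 2 + 1 + 2 + 2 + 2 + 2 + 1 + 2 + 2 + 2 + 2 + 2 = 24
h = 24

24


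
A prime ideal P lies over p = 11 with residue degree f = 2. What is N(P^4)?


N(P^a) = p^(a*f)
= 11^(4*2)
= 11^8
= 214358881

214358881


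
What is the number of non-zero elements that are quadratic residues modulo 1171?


For prime p, the number of non-zero quadratic residues is (p-1)/2.
= (1171-1)/2
= 585

585


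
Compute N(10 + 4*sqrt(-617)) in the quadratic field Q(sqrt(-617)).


N(a + b*sqrt(d)) = a^2 - d*b^2
= (10)^2 - (-617)*(4)^2
= 100 + 9872
= 9972

9972


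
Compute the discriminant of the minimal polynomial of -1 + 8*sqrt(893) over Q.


The element -1 + 8*sqrt(893) has minimal polynomial:
x^2 + 2*x - 57151
Discriminant = (2)^2 - 4*(-57151)
= 4 + 228604
= 228608

228608


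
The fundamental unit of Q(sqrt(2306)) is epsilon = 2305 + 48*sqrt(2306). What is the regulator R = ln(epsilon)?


epsilon = 2305 + 48*sqrt(2306)
= 4609.9998
R = ln(4609.9998)
= 8.4360

8.4360


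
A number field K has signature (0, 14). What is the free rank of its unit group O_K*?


By Dirichlet's unit theorem:
rank = r1 + r2 - 1
= 0 + 14 - 1
= 13

13


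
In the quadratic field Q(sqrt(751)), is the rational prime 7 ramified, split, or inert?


K = Q(sqrt(751)). Since d mod 4 = 3, disc(K) = 3004.
Check p | disc: 3004 mod 7 = 1.
p does not divide disc. Compute Legendre symbol (d/p):
2^((7-1)/2) mod 7 = 1
(d/p) = 1, so p splits: (p) = P*P' with e=1, f=1, g=2.
Therefore p is split.

split


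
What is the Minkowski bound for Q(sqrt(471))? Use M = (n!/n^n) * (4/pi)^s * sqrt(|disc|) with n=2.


d = 471, d mod 4 = 3, so disc(K) = 4d = 1884; |disc(K)| = 1884
Real quadratic field, so n = 2, s = r2 = 0, r1 = 2
M = (n!/n^n) * (4/pi)^s * sqrt(|disc(K)|) = (2!/2^2) * (4/pi)^0 * sqrt(1884)
= 0.5 * 1.000000 * 43.405069
= 21.7025

21.7025


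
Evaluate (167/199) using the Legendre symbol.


p = 199 is prime, so compute (167/199) with the reciprocity algorithm (Jacobi-symbol steps: pull out 2s via (2/n), flip via reciprocity, reduce):
  reciprocity: (167/199) -> -(199/167)
  reduce: (32/167)
  pull out 2: (2/167) = +1  (since 167 mod 8 = 7)
  pull out 2: (2/167) = +1  (since 167 mod 8 = 7)
  pull out 2: (2/167) = +1  (since 167 mod 8 = 7)
  pull out 2: (2/167) = +1  (since 167 mod 8 = 7)
  pull out 2: (2/167) = +1  (since 167 mod 8 = 7)
  (1/167) = 1
Product of signs = -1
(167/199) = -1

-1


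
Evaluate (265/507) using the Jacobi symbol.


Compute (265/507) via quadratic reciprocity:
  reciprocity: (265/507) -> +(507/265)
  reduce: (242/265)
  pull out 2: (2/265) = +1  (since 265 mod 8 = 1)
  reciprocity: (121/265) -> +(265/121)
  reduce: (23/121)
  reciprocity: (23/121) -> +(121/23)
  reduce: (6/23)
  pull out 2: (2/23) = +1  (since 23 mod 8 = 7)
  reciprocity: (3/23) -> -(23/3)
  reduce: (2/3)
  pull out 2: (2/3) = -1  (since 3 mod 8 = 3)
  (1/3) = 1
Product of signs = 1

1


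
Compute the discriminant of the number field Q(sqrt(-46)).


For K = Q(sqrt(d)) with d squarefree: disc(K) = d if d = 1 mod 4, and disc(K) = 4d if d = 2 or 3 mod 4.
Here d = -46, and d mod 4 = 2.
d = 2 mod 4, not 1 (O_K = Z[sqrt(d)]), so disc(K) = 4d = 4 * (-46) = -184

-184


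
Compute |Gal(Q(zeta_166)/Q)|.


|Gal(Q(zeta_166)/Q)| = phi(166)
= 82

82


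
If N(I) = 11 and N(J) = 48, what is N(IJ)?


N(IJ) = N(I) * N(J)
= 11 * 48
= 528

528


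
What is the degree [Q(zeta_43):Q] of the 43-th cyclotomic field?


The degree equals Euler's totient phi(43).
43 = 43
phi(43) = 42

42


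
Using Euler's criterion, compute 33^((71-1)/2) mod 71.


p = 71 is prime and the exponent is (p-1)/2 = 35, so by Euler's criterion 33^35 = (33/71) = +1 or -1 mod 71.
Compute by square-and-multiply:
  35 = 32 + 2 + 1 (binary 100011)
  Repeated squaring mod 71: 33^1 = 33, 33^2 = 24, 33^4 = 8, 33^8 = 64, 33^16 = 49, 33^32 = 58
  33^35 = 33^32 * 33^2 * 33^1 = 58 * 24 * 33 mod 71
    58 * 24 = 1392 = 43 mod 71
    43 * 33 = 1419 = 70 mod 71
  33^35 = 70 mod 71
Result 70 = p - 1 = -1 mod 71: 33 is a quadratic non-residue mod 71. As a residue in [0, p-1] the value is 70.
33^35 mod 71 = 70

70


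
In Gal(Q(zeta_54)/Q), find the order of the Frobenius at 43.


The Frobenius at p in Gal(Q(zeta_n)/Q) = (Z/nZ)* is the class of p, so its order is ord_54(43), the smallest k >= 1 with 43^k = 1 mod 54.
n = 54 = 2 * 3^3, phi(54) = 18; the order divides phi(n).
Divisors of 18: 1, 2, 3, 6, 9, 18
Repeated squaring mod 54: 43^1 = 43, 43^2 = 13, 43^4 = 7, 43^8 = 49, 43^16 = 25
Test divisors in increasing order:
  k=1: 43^1 = 43 mod 54
  k=2: 43^2 = 13 mod 54
  k=3: 43^3 = 13 * 43 = 19 mod 54
  k=6: 43^6 = 7 * 13 = 37 mod 54
  k=9: 43^9 = 49 * 43 = 1 mod 54  <- first divisor giving 1
Order = 9

9


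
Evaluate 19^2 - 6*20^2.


x^2 - d*y^2
= 19^2 - 6*20^2
= 361 - 2400
= -2039

-2039


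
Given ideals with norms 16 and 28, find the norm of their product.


N(IJ) = N(I) * N(J)
= 16 * 28
= 448

448


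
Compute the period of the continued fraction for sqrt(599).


Run the CF algorithm for sqrt(599).
a_0 = floor(sqrt(599)) = 24; set m_0=0, q_0=1.
Recurrence: m' = q*a - m,  q' = (d - m'^2)/q,  a' = floor((a_0 + m')/q').
  step 1: m=24, q=23, a=2
  step 2: m=22, q=5, a=9
  step 3: m=23, q=14, a=3
  step 4: m=19, q=17, a=2
  step 5: m=15, q=22, a=1
  step 6: m=7, q=25, a=1
  step 7: m=18, q=11, a=3
  step 8: m=15, q=34, a=1
  step 9: m=19, q=7, a=6
  step 10: m=23, q=10, a=4
  step 11: m=17, q=31, a=1
  step 12: m=14, q=13, a=2
  step 13: m=12, q=35, a=1
  step 14: m=23, q=2, a=23
  step 15: m=23, q=35, a=1
  step 16: m=12, q=13, a=2
  step 17: m=14, q=31, a=1
  step 18: m=17, q=10, a=4
  step 19: m=23, q=7, a=6
  step 20: m=19, q=34, a=1
  step 21: m=15, q=11, a=3
  step 22: m=18, q=25, a=1
  step 23: m=7, q=22, a=1
  step 24: m=15, q=17, a=2
  step 25: m=19, q=14, a=3
  step 26: m=23, q=5, a=9
  step 27: m=22, q=23, a=2
  step 28: m=24, q=1, a=48
a_28 = 2*a_0 = 48, so the period closes here.
sqrt(599) = [24; 2, 9, 3, 2, 1, 1, 3, 1, 6, 4, 1, 2, 1, 23, 1, 2, 1, 4, 6, 1, 3, 1, 1, 2, 3, 9, 2, 48]
Period length = 28

28


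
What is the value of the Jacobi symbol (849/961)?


Compute (849/961) via quadratic reciprocity:
  reciprocity: (849/961) -> +(961/849)
  reduce: (112/849)
  pull out 2: (2/849) = +1  (since 849 mod 8 = 1)
  pull out 2: (2/849) = +1  (since 849 mod 8 = 1)
  pull out 2: (2/849) = +1  (since 849 mod 8 = 1)
  pull out 2: (2/849) = +1  (since 849 mod 8 = 1)
  reciprocity: (7/849) -> +(849/7)
  reduce: (2/7)
  pull out 2: (2/7) = +1  (since 7 mod 8 = 7)
  (1/7) = 1
Product of signs = 1

1


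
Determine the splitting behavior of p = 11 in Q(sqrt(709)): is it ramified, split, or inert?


K = Q(sqrt(709)). Since d mod 4 = 1, disc(K) = 709.
Check p | disc: 709 mod 11 = 5.
p does not divide disc. Compute Legendre symbol (d/p):
5^((11-1)/2) mod 11 = 1
(d/p) = 1, so p splits: (p) = P*P' with e=1, f=1, g=2.
Therefore p is split.

split


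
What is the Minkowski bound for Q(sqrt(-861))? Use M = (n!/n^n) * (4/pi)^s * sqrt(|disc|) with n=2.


d = -861, d mod 4 = 3, so disc(K) = 4d = -3444; |disc(K)| = 3444
Imaginary quadratic field, so n = 2, s = r2 = 1, r1 = 0
M = (n!/n^n) * (4/pi)^s * sqrt(|disc(K)|) = (2!/2^2) * (4/pi)^1 * sqrt(3444)
= 0.5 * 1.273240 * 58.685603
= 37.3604

37.3604


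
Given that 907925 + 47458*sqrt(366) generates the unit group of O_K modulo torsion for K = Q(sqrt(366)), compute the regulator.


epsilon = 907925 + 47458*sqrt(366)
= 1.8158e+06
R = ln(1.8158e+06)
= 14.4121

14.4121


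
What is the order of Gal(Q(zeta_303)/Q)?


|Gal(Q(zeta_303)/Q)| = phi(303)
= 200

200


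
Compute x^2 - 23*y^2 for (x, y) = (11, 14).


x^2 - d*y^2
= 11^2 - 23*14^2
= 121 - 4508
= -4387

-4387


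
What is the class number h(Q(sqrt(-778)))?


K = Q(sqrt(-778)). d mod 4 = 2, so D = disc(K) = 4d = -3112
h(K) equals the number of primitive reduced positive-definite forms (a, b, c) = a*x^2 + b*x*y + c*y^2 with b^2 - 4ac = D,
where reduced means |b| <= a <= c, with b >= 0 whenever |b| = a or a = c, and primitive means gcd(a, b, c) = 1.
Reduced forces 3a^2 <= |D| = 3112, so 1 <= a <= 32; b must have the parity of D, and c = (b^2 - D)/(4a) must be an integer >= a.
Enumerate a = 1..32, b in [-a, a]:
  a=1: (1, 0, 778)  [1]
  a=2: (2, 0, 389)  [1]
  a=3..10: none
  a=11: (11, -10, 73), (11, 10, 73)  [2]
  a=12..16: none
  a=17: (17, -4, 46), (17, 4, 46)  [2]
  a=18: none
  a=19: (19, -2, 41), (19, 2, 41)  [2]
  a=20..21: none
  a=22: (22, -12, 37), (22, 12, 37)  [2]
  a=23: (23, -4, 34), (23, 4, 34)  [2]
  a=24..28: none
  a=29: (29, -22, 31), (29, 22, 31)  [2]
  a=30..32: none
Total reduced forms: 1 + 1 + 2 + 2 + 2 + 2 + 2 + 2 = 14
h = 14

14


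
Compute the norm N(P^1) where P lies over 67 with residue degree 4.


N(P^a) = p^(a*f)
= 67^(1*4)
= 67^4
= 20151121

20151121


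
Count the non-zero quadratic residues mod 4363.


For prime p, the number of non-zero quadratic residues is (p-1)/2.
= (4363-1)/2
= 2181

2181


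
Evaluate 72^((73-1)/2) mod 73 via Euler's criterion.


p = 73 is prime and the exponent is (p-1)/2 = 36, so by Euler's criterion 72^36 = (72/73) = +1 or -1 mod 73.
Compute by square-and-multiply:
  36 = 32 + 4 (binary 100100)
  Repeated squaring mod 73: 72^1 = 72, 72^2 = 1, 72^4 = 1, 72^8 = 1, 72^16 = 1, 72^32 = 1
  72^36 = 72^32 * 72^4 = 1 * 1 mod 73
    1 * 1 = 1 = 1 mod 73
  72^36 = 1 mod 73
Result 1: 72 is a quadratic residue mod 73.
72^36 mod 73 = 1

1


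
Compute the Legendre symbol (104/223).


p = 223 is prime, so compute (104/223) with the reciprocity algorithm (Jacobi-symbol steps: pull out 2s via (2/n), flip via reciprocity, reduce):
  pull out 2: (2/223) = +1  (since 223 mod 8 = 7)
  pull out 2: (2/223) = +1  (since 223 mod 8 = 7)
  pull out 2: (2/223) = +1  (since 223 mod 8 = 7)
  reciprocity: (13/223) -> +(223/13)
  reduce: (2/13)
  pull out 2: (2/13) = -1  (since 13 mod 8 = 5)
  (1/13) = 1
Product of signs = -1
(104/223) = -1

-1


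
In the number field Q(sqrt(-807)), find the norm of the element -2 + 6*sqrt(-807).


N(a + b*sqrt(d)) = a^2 - d*b^2
= (-2)^2 - (-807)*(6)^2
= 4 + 29052
= 29056

29056


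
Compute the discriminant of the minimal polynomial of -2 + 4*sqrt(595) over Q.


The element -2 + 4*sqrt(595) has minimal polynomial:
x^2 + 4*x - 9516
Discriminant = (4)^2 - 4*(-9516)
= 16 + 38064
= 38080

38080


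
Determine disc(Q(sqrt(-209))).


For K = Q(sqrt(d)) with d squarefree: disc(K) = d if d = 1 mod 4, and disc(K) = 4d if d = 2 or 3 mod 4.
Here d = -209, and d mod 4 = 3.
d = 3 mod 4, not 1 (O_K = Z[sqrt(d)]), so disc(K) = 4d = 4 * (-209) = -836

-836


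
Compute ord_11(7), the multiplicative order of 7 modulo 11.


We want ord_11(7), the smallest k >= 1 with 7^k = 1 mod 11.
n = 11 = 11, phi(11) = 10; the order divides phi(n).
Divisors of 10: 1, 2, 5, 10
Repeated squaring mod 11: 7^1 = 7, 7^2 = 5, 7^4 = 3, 7^8 = 9
Test divisors in increasing order:
  k=1: 7^1 = 7 mod 11
  k=2: 7^2 = 5 mod 11
  k=5: 7^5 = 3 * 7 = 10 mod 11
  k=10: 7^10 = 9 * 5 = 1 mod 11  <- first divisor giving 1
Order = 10

10


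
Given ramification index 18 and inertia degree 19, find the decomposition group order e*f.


|D_P| = e * f
= 18 * 19
= 342

342


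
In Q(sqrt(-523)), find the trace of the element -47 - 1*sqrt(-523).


Tr(a + b*sqrt(d)) = (a + b*sqrt(d)) + (a - b*sqrt(d)) = 2a
= 2 * (-47)
= -94

-94


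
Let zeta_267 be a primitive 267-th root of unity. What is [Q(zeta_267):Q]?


The degree equals Euler's totient phi(267).
267 = 3 * 89
phi(267) = 176

176


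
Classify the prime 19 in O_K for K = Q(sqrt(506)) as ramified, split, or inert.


K = Q(sqrt(506)). Since d mod 4 = 2, disc(K) = 2024.
Check p | disc: 2024 mod 19 = 10.
p does not divide disc. Compute Legendre symbol (d/p):
12^((19-1)/2) mod 19 = -1
(d/p) = -1, so p is inert: (p) stays prime with e=1, f=2, g=1.
Therefore p is inert.

inert


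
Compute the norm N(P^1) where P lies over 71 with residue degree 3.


N(P^a) = p^(a*f)
= 71^(1*3)
= 71^3
= 357911

357911


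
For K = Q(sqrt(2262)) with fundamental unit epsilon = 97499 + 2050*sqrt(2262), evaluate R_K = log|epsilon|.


epsilon = 97499 + 2050*sqrt(2262)
= 194998.0000
R = ln(194998.0000)
= 12.1807

12.1807


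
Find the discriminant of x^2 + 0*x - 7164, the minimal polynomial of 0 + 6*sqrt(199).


The element 0 + 6*sqrt(199) has minimal polynomial:
x^2 + 0*x - 7164
Discriminant = (0)^2 - 4*(-7164)
= 0 + 28656
= 28656

28656


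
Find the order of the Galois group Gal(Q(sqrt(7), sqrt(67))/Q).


The 2 square roots of distinct primes are multiplicatively independent over Q,
so [K:Q] = 2^2 and Gal(K/Q) is isomorphic to (Z/2Z)^2.
|Gal| = 2^2 = 4

4


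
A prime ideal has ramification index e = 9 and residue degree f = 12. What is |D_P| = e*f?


|D_P| = e * f
= 9 * 12
= 108

108


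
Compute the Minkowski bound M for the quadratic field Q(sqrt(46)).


d = 46, d mod 4 = 2, so disc(K) = 4d = 184; |disc(K)| = 184
Real quadratic field, so n = 2, s = r2 = 0, r1 = 2
M = (n!/n^n) * (4/pi)^s * sqrt(|disc(K)|) = (2!/2^2) * (4/pi)^0 * sqrt(184)
= 0.5 * 1.000000 * 13.564660
= 6.7823

6.7823


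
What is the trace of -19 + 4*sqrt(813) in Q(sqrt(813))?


Tr(a + b*sqrt(d)) = (a + b*sqrt(d)) + (a - b*sqrt(d)) = 2a
= 2 * (-19)
= -38

-38


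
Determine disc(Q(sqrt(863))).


For K = Q(sqrt(d)) with d squarefree: disc(K) = d if d = 1 mod 4, and disc(K) = 4d if d = 2 or 3 mod 4.
Here d = 863, and d mod 4 = 3.
d = 3 mod 4, not 1 (O_K = Z[sqrt(d)]), so disc(K) = 4d = 4 * (863) = 3452

3452


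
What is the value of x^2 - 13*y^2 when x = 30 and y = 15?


x^2 - d*y^2
= 30^2 - 13*15^2
= 900 - 2925
= -2025

-2025


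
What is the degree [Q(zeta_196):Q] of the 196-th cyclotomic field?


The degree equals Euler's totient phi(196).
196 = 2^2 * 7^2
phi(196) = 84

84


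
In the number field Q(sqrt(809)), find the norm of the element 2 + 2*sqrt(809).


N(a + b*sqrt(d)) = a^2 - d*b^2
= (2)^2 - (809)*(2)^2
= 4 - 3236
= -3232

-3232


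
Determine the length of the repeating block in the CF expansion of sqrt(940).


Run the CF algorithm for sqrt(940).
a_0 = floor(sqrt(940)) = 30; set m_0=0, q_0=1.
Recurrence: m' = q*a - m,  q' = (d - m'^2)/q,  a' = floor((a_0 + m')/q').
  step 1: m=30, q=40, a=1
  step 2: m=10, q=21, a=1
  step 3: m=11, q=39, a=1
  step 4: m=28, q=4, a=14
  step 5: m=28, q=39, a=1
  step 6: m=11, q=21, a=1
  step 7: m=10, q=40, a=1
  step 8: m=30, q=1, a=60
a_8 = 2*a_0 = 60, so the period closes here.
sqrt(940) = [30; 1, 1, 1, 14, 1, 1, 1, 60]
Period length = 8

8


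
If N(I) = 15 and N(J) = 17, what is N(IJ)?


N(IJ) = N(I) * N(J)
= 15 * 17
= 255

255


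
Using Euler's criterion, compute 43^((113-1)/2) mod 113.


p = 113 is prime and the exponent is (p-1)/2 = 56, so by Euler's criterion 43^56 = (43/113) = +1 or -1 mod 113.
Compute by square-and-multiply:
  56 = 32 + 16 + 8 (binary 111000)
  Repeated squaring mod 113: 43^1 = 43, 43^2 = 41, 43^4 = 99, 43^8 = 83, 43^16 = 109, 43^32 = 16
  43^56 = 43^32 * 43^16 * 43^8 = 16 * 109 * 83 mod 113
    16 * 109 = 1744 = 49 mod 113
    49 * 83 = 4067 = 112 mod 113
  43^56 = 112 mod 113
Result 112 = p - 1 = -1 mod 113: 43 is a quadratic non-residue mod 113. As a residue in [0, p-1] the value is 112.
43^56 mod 113 = 112

112


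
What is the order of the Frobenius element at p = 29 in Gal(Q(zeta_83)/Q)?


The Frobenius at p in Gal(Q(zeta_n)/Q) = (Z/nZ)* is the class of p, so its order is ord_83(29), the smallest k >= 1 with 29^k = 1 mod 83.
n = 83 = 83, phi(83) = 82; the order divides phi(n).
Divisors of 82: 1, 2, 41, 82
Repeated squaring mod 83: 29^1 = 29, 29^2 = 11, 29^4 = 38, 29^8 = 33, 29^16 = 10, 29^32 = 17, 29^64 = 40
Test divisors in increasing order:
  k=1: 29^1 = 29 mod 83
  k=2: 29^2 = 11 mod 83
  k=41: 29^41 = 17 * 33 * 29 = 1 mod 83  <- first divisor giving 1
Order = 41

41


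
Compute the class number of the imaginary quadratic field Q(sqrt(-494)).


K = Q(sqrt(-494)). d mod 4 = 2, so D = disc(K) = 4d = -1976
h(K) equals the number of primitive reduced positive-definite forms (a, b, c) = a*x^2 + b*x*y + c*y^2 with b^2 - 4ac = D,
where reduced means |b| <= a <= c, with b >= 0 whenever |b| = a or a = c, and primitive means gcd(a, b, c) = 1.
Reduced forces 3a^2 <= |D| = 1976, so 1 <= a <= 25; b must have the parity of D, and c = (b^2 - D)/(4a) must be an integer >= a.
Enumerate a = 1..25, b in [-a, a]:
  a=1: (1, 0, 494)  [1]
  a=2: (2, 0, 247)  [1]
  a=3: (3, -2, 165), (3, 2, 165)  [2]
  a=4: none
  a=5: (5, -2, 99), (5, 2, 99)  [2]
  a=6: (6, -4, 83), (6, 4, 83)  [2]
  a=7..8: none
  a=9: (9, -2, 55), (9, 2, 55)  [2]
  a=10: (10, -8, 51), (10, 8, 51)  [2]
  a=11: (11, -2, 45), (11, 2, 45)  [2]
  a=12: none
  a=13: (13, 0, 38)  [1]
  a=14: none
  a=15: (15, -8, 34), (15, -2, 33), (15, 2, 33), (15, 8, 34)  [4]
  a=16: none
  a=17: (17, -8, 30), (17, 8, 30)  [2]
  a=18: (18, -16, 31), (18, 16, 31)  [2]
  a=19: (19, 0, 26)  [1]
  a=20..21: none
  a=22: (22, -20, 27), (22, 20, 27)  [2]
  a=23: (23, -18, 25), (23, 18, 25)  [2]
  a=24..25: none
Total reduced forms: 1 + 1 + 2 + 2 + 2 + 2 + 2 + 2 + 1 + 4 + 2 + 2 + 1 + 2 + 2 = 28
h = 28

28


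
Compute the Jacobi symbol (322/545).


Compute (322/545) via quadratic reciprocity:
  pull out 2: (2/545) = +1  (since 545 mod 8 = 1)
  reciprocity: (161/545) -> +(545/161)
  reduce: (62/161)
  pull out 2: (2/161) = +1  (since 161 mod 8 = 1)
  reciprocity: (31/161) -> +(161/31)
  reduce: (6/31)
  pull out 2: (2/31) = +1  (since 31 mod 8 = 7)
  reciprocity: (3/31) -> -(31/3)
  reduce: (1/3)
  (1/3) = 1
Product of signs = -1

-1


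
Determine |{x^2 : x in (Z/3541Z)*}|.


For prime p, the number of non-zero quadratic residues is (p-1)/2.
= (3541-1)/2
= 1770

1770


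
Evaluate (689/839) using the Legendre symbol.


p = 839 is prime, so compute (689/839) with the reciprocity algorithm (Jacobi-symbol steps: pull out 2s via (2/n), flip via reciprocity, reduce):
  reciprocity: (689/839) -> +(839/689)
  reduce: (150/689)
  pull out 2: (2/689) = +1  (since 689 mod 8 = 1)
  reciprocity: (75/689) -> +(689/75)
  reduce: (14/75)
  pull out 2: (2/75) = -1  (since 75 mod 8 = 3)
  reciprocity: (7/75) -> -(75/7)
  reduce: (5/7)
  reciprocity: (5/7) -> +(7/5)
  reduce: (2/5)
  pull out 2: (2/5) = -1  (since 5 mod 8 = 5)
  (1/5) = 1
Product of signs = -1
(689/839) = -1

-1


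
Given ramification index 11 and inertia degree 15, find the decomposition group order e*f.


|D_P| = e * f
= 11 * 15
= 165

165


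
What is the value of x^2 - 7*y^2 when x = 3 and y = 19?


x^2 - d*y^2
= 3^2 - 7*19^2
= 9 - 2527
= -2518

-2518


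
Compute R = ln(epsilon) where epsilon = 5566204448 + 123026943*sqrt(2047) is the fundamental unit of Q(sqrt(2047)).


epsilon = 5566204448 + 123026943*sqrt(2047)
= 1.1132e+10
R = ln(1.1132e+10)
= 23.1331

23.1331


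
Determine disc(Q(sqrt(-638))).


For K = Q(sqrt(d)) with d squarefree: disc(K) = d if d = 1 mod 4, and disc(K) = 4d if d = 2 or 3 mod 4.
Here d = -638, and d mod 4 = 2.
d = 2 mod 4, not 1 (O_K = Z[sqrt(d)]), so disc(K) = 4d = 4 * (-638) = -2552

-2552


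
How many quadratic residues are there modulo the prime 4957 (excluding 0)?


For prime p, the number of non-zero quadratic residues is (p-1)/2.
= (4957-1)/2
= 2478

2478


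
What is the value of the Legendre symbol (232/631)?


p = 631 is prime, so compute (232/631) with the reciprocity algorithm (Jacobi-symbol steps: pull out 2s via (2/n), flip via reciprocity, reduce):
  pull out 2: (2/631) = +1  (since 631 mod 8 = 7)
  pull out 2: (2/631) = +1  (since 631 mod 8 = 7)
  pull out 2: (2/631) = +1  (since 631 mod 8 = 7)
  reciprocity: (29/631) -> +(631/29)
  reduce: (22/29)
  pull out 2: (2/29) = -1  (since 29 mod 8 = 5)
  reciprocity: (11/29) -> +(29/11)
  reduce: (7/11)
  reciprocity: (7/11) -> -(11/7)
  reduce: (4/7)
  pull out 2: (2/7) = +1  (since 7 mod 8 = 7)
  pull out 2: (2/7) = +1  (since 7 mod 8 = 7)
  (1/7) = 1
Product of signs = 1
(232/631) = 1

1


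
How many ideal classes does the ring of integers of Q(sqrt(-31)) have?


K = Q(sqrt(-31)). d mod 4 = 1, so D = disc(K) = d = -31
h(K) equals the number of primitive reduced positive-definite forms (a, b, c) = a*x^2 + b*x*y + c*y^2 with b^2 - 4ac = D,
where reduced means |b| <= a <= c, with b >= 0 whenever |b| = a or a = c, and primitive means gcd(a, b, c) = 1.
Reduced forces 3a^2 <= |D| = 31, so 1 <= a <= 3; b must have the parity of D, and c = (b^2 - D)/(4a) must be an integer >= a.
Enumerate a = 1..3, b in [-a, a]:
  a=1: (1, 1, 8)  [1]
  a=2: (2, -1, 4), (2, 1, 4)  [2]
  a=3: none
Total reduced forms: 1 + 2 = 3
h = 3

3


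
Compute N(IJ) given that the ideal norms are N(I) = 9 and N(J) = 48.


N(IJ) = N(I) * N(J)
= 9 * 48
= 432

432


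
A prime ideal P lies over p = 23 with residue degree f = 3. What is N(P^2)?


N(P^a) = p^(a*f)
= 23^(2*3)
= 23^6
= 148035889

148035889


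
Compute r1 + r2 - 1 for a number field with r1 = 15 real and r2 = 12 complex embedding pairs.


By Dirichlet's unit theorem:
rank = r1 + r2 - 1
= 15 + 12 - 1
= 26

26


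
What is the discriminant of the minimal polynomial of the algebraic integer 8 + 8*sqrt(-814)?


The element 8 + 8*sqrt(-814) has minimal polynomial:
x^2 - 16*x + 52160
Discriminant = (-16)^2 - 4*(52160)
= 256 - 208640
= -208384

-208384


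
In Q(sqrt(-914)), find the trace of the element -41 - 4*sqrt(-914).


Tr(a + b*sqrt(d)) = (a + b*sqrt(d)) + (a - b*sqrt(d)) = 2a
= 2 * (-41)
= -82

-82


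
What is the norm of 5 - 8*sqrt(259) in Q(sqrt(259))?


N(a + b*sqrt(d)) = a^2 - d*b^2
= (5)^2 - (259)*(-8)^2
= 25 - 16576
= -16551

-16551


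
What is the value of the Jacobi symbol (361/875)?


Compute (361/875) via quadratic reciprocity:
  reciprocity: (361/875) -> +(875/361)
  reduce: (153/361)
  reciprocity: (153/361) -> +(361/153)
  reduce: (55/153)
  reciprocity: (55/153) -> +(153/55)
  reduce: (43/55)
  reciprocity: (43/55) -> -(55/43)
  reduce: (12/43)
  pull out 2: (2/43) = -1  (since 43 mod 8 = 3)
  pull out 2: (2/43) = -1  (since 43 mod 8 = 3)
  reciprocity: (3/43) -> -(43/3)
  reduce: (1/3)
  (1/3) = 1
Product of signs = 1

1


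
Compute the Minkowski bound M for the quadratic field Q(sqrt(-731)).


d = -731, d mod 4 = 1, so disc(K) = d = -731; |disc(K)| = 731
Imaginary quadratic field, so n = 2, s = r2 = 1, r1 = 0
M = (n!/n^n) * (4/pi)^s * sqrt(|disc(K)|) = (2!/2^2) * (4/pi)^1 * sqrt(731)
= 0.5 * 1.273240 * 27.037012
= 17.2123

17.2123


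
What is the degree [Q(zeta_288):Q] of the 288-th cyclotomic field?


The degree equals Euler's totient phi(288).
288 = 2^5 * 3^2
phi(288) = 96

96


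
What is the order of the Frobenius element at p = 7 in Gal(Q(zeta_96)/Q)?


The Frobenius at p in Gal(Q(zeta_n)/Q) = (Z/nZ)* is the class of p, so its order is ord_96(7), the smallest k >= 1 with 7^k = 1 mod 96.
n = 96 = 2^5 * 3, phi(96) = 32; the order divides phi(n).
Divisors of 32: 1, 2, 4, 8, 16, 32
Repeated squaring mod 96: 7^1 = 7, 7^2 = 49, 7^4 = 1, 7^8 = 1, 7^16 = 1, 7^32 = 1
Test divisors in increasing order:
  k=1: 7^1 = 7 mod 96
  k=2: 7^2 = 49 mod 96
  k=4: 7^4 = 1 mod 96  <- first divisor giving 1
Order = 4

4


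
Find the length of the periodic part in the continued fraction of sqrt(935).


Run the CF algorithm for sqrt(935).
a_0 = floor(sqrt(935)) = 30; set m_0=0, q_0=1.
Recurrence: m' = q*a - m,  q' = (d - m'^2)/q,  a' = floor((a_0 + m')/q').
  step 1: m=30, q=35, a=1
  step 2: m=5, q=26, a=1
  step 3: m=21, q=19, a=2
  step 4: m=17, q=34, a=1
  step 5: m=17, q=19, a=2
  step 6: m=21, q=26, a=1
  step 7: m=5, q=35, a=1
  step 8: m=30, q=1, a=60
a_8 = 2*a_0 = 60, so the period closes here.
sqrt(935) = [30; 1, 1, 2, 1, 2, 1, 1, 60]
Period length = 8

8


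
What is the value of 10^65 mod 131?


p = 131 is prime and the exponent is (p-1)/2 = 65, so by Euler's criterion 10^65 = (10/131) = +1 or -1 mod 131.
Compute by square-and-multiply:
  65 = 64 + 1 (binary 1000001)
  Repeated squaring mod 131: 10^1 = 10, 10^2 = 100, 10^4 = 44, 10^8 = 102, 10^16 = 55, 10^32 = 12, 10^64 = 13
  10^65 = 10^64 * 10^1 = 13 * 10 mod 131
    13 * 10 = 130 = 130 mod 131
  10^65 = 130 mod 131
Result 130 = p - 1 = -1 mod 131: 10 is a quadratic non-residue mod 131. As a residue in [0, p-1] the value is 130.
10^65 mod 131 = 130

130


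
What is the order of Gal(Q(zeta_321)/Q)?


|Gal(Q(zeta_321)/Q)| = phi(321)
= 212

212


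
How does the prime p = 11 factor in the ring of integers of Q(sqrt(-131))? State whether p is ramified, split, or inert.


K = Q(sqrt(-131)). Since d mod 4 = 1, disc(K) = -131.
Check p | disc: -131 mod 11 = 1.
p does not divide disc. Compute Legendre symbol (d/p):
1^((11-1)/2) mod 11 = 1
(d/p) = 1, so p splits: (p) = P*P' with e=1, f=1, g=2.
Therefore p is split.

split


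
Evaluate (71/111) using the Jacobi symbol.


Compute (71/111) via quadratic reciprocity:
  reciprocity: (71/111) -> -(111/71)
  reduce: (40/71)
  pull out 2: (2/71) = +1  (since 71 mod 8 = 7)
  pull out 2: (2/71) = +1  (since 71 mod 8 = 7)
  pull out 2: (2/71) = +1  (since 71 mod 8 = 7)
  reciprocity: (5/71) -> +(71/5)
  reduce: (1/5)
  (1/5) = 1
Product of signs = -1

-1


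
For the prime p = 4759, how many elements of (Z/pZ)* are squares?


For prime p, the number of non-zero quadratic residues is (p-1)/2.
= (4759-1)/2
= 2379

2379


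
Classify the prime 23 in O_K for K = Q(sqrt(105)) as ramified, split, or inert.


K = Q(sqrt(105)). Since d mod 4 = 1, disc(K) = 105.
Check p | disc: 105 mod 23 = 13.
p does not divide disc. Compute Legendre symbol (d/p):
13^((23-1)/2) mod 23 = 1
(d/p) = 1, so p splits: (p) = P*P' with e=1, f=1, g=2.
Therefore p is split.

split


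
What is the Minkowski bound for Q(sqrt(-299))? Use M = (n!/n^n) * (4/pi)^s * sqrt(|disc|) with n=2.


d = -299, d mod 4 = 1, so disc(K) = d = -299; |disc(K)| = 299
Imaginary quadratic field, so n = 2, s = r2 = 1, r1 = 0
M = (n!/n^n) * (4/pi)^s * sqrt(|disc(K)|) = (2!/2^2) * (4/pi)^1 * sqrt(299)
= 0.5 * 1.273240 * 17.291616
= 11.0082

11.0082


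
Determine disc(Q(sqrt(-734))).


For K = Q(sqrt(d)) with d squarefree: disc(K) = d if d = 1 mod 4, and disc(K) = 4d if d = 2 or 3 mod 4.
Here d = -734, and d mod 4 = 2.
d = 2 mod 4, not 1 (O_K = Z[sqrt(d)]), so disc(K) = 4d = 4 * (-734) = -2936

-2936


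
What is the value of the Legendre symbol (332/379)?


p = 379 is prime, so compute (332/379) with the reciprocity algorithm (Jacobi-symbol steps: pull out 2s via (2/n), flip via reciprocity, reduce):
  pull out 2: (2/379) = -1  (since 379 mod 8 = 3)
  pull out 2: (2/379) = -1  (since 379 mod 8 = 3)
  reciprocity: (83/379) -> -(379/83)
  reduce: (47/83)
  reciprocity: (47/83) -> -(83/47)
  reduce: (36/47)
  pull out 2: (2/47) = +1  (since 47 mod 8 = 7)
  pull out 2: (2/47) = +1  (since 47 mod 8 = 7)
  reciprocity: (9/47) -> +(47/9)
  reduce: (2/9)
  pull out 2: (2/9) = +1  (since 9 mod 8 = 1)
  (1/9) = 1
Product of signs = 1
(332/379) = 1

1


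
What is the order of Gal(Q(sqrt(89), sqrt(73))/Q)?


The 2 square roots of distinct primes are multiplicatively independent over Q,
so [K:Q] = 2^2 and Gal(K/Q) is isomorphic to (Z/2Z)^2.
|Gal| = 2^2 = 4

4


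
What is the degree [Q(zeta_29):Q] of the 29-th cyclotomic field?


The degree equals Euler's totient phi(29).
29 = 29
phi(29) = 28

28


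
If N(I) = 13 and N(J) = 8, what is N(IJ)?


N(IJ) = N(I) * N(J)
= 13 * 8
= 104

104


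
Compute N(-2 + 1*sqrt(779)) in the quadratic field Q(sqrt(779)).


N(a + b*sqrt(d)) = a^2 - d*b^2
= (-2)^2 - (779)*(1)^2
= 4 - 779
= -775

-775


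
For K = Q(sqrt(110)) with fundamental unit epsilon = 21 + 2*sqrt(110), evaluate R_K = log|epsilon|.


epsilon = 21 + 2*sqrt(110)
= 41.9762
R = ln(41.9762)
= 3.7371

3.7371


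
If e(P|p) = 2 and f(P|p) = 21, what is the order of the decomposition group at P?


|D_P| = e * f
= 2 * 21
= 42

42


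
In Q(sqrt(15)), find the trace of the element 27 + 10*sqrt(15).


Tr(a + b*sqrt(d)) = (a + b*sqrt(d)) + (a - b*sqrt(d)) = 2a
= 2 * (27)
= 54

54


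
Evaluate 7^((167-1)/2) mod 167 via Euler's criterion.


p = 167 is prime and the exponent is (p-1)/2 = 83, so by Euler's criterion 7^83 = (7/167) = +1 or -1 mod 167.
Compute by square-and-multiply:
  83 = 64 + 16 + 2 + 1 (binary 1010011)
  Repeated squaring mod 167: 7^1 = 7, 7^2 = 49, 7^4 = 63, 7^8 = 128, 7^16 = 18, 7^32 = 157, 7^64 = 100
  7^83 = 7^64 * 7^16 * 7^2 * 7^1 = 100 * 18 * 49 * 7 mod 167
    100 * 18 = 1800 = 130 mod 167
    130 * 49 = 6370 = 24 mod 167
    24 * 7 = 168 = 1 mod 167
  7^83 = 1 mod 167
Result 1: 7 is a quadratic residue mod 167.
7^83 mod 167 = 1

1


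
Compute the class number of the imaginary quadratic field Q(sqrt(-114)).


K = Q(sqrt(-114)). d mod 4 = 2, so D = disc(K) = 4d = -456
h(K) equals the number of primitive reduced positive-definite forms (a, b, c) = a*x^2 + b*x*y + c*y^2 with b^2 - 4ac = D,
where reduced means |b| <= a <= c, with b >= 0 whenever |b| = a or a = c, and primitive means gcd(a, b, c) = 1.
Reduced forces 3a^2 <= |D| = 456, so 1 <= a <= 12; b must have the parity of D, and c = (b^2 - D)/(4a) must be an integer >= a.
Enumerate a = 1..12, b in [-a, a]:
  a=1: (1, 0, 114)  [1]
  a=2: (2, 0, 57)  [1]
  a=3: (3, 0, 38)  [1]
  a=4: none
  a=5: (5, -2, 23), (5, 2, 23)  [2]
  a=6: (6, 0, 19)  [1]
  a=7..9: none
  a=10: (10, -8, 13), (10, 8, 13)  [2]
  a=11..12: none
Total reduced forms: 1 + 1 + 1 + 2 + 1 + 2 = 8
h = 8

8


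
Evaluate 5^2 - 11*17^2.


x^2 - d*y^2
= 5^2 - 11*17^2
= 25 - 3179
= -3154

-3154


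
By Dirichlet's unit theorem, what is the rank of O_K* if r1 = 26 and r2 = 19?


By Dirichlet's unit theorem:
rank = r1 + r2 - 1
= 26 + 19 - 1
= 44

44


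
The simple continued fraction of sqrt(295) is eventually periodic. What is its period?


Run the CF algorithm for sqrt(295).
a_0 = floor(sqrt(295)) = 17; set m_0=0, q_0=1.
Recurrence: m' = q*a - m,  q' = (d - m'^2)/q,  a' = floor((a_0 + m')/q').
  step 1: m=17, q=6, a=5
  step 2: m=13, q=21, a=1
  step 3: m=8, q=11, a=2
  step 4: m=14, q=9, a=3
  step 5: m=13, q=14, a=2
  step 6: m=15, q=5, a=6
  step 7: m=15, q=14, a=2
  step 8: m=13, q=9, a=3
  step 9: m=14, q=11, a=2
  step 10: m=8, q=21, a=1
  step 11: m=13, q=6, a=5
  step 12: m=17, q=1, a=34
a_12 = 2*a_0 = 34, so the period closes here.
sqrt(295) = [17; 5, 1, 2, 3, 2, 6, 2, 3, 2, 1, 5, 34]
Period length = 12

12


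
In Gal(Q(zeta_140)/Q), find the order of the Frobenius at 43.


The Frobenius at p in Gal(Q(zeta_n)/Q) = (Z/nZ)* is the class of p, so its order is ord_140(43), the smallest k >= 1 with 43^k = 1 mod 140.
n = 140 = 2^2 * 5 * 7, phi(140) = 48; the order divides phi(n).
Divisors of 48: 1, 2, 3, 4, 6, 8, 12, 16, 24, 48
Repeated squaring mod 140: 43^1 = 43, 43^2 = 29, 43^4 = 1, 43^8 = 1, 43^16 = 1, 43^32 = 1
Test divisors in increasing order:
  k=1: 43^1 = 43 mod 140
  k=2: 43^2 = 29 mod 140
  k=3: 43^3 = 29 * 43 = 127 mod 140
  k=4: 43^4 = 1 mod 140  <- first divisor giving 1
Order = 4

4


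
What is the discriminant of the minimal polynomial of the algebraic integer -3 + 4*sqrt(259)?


The element -3 + 4*sqrt(259) has minimal polynomial:
x^2 + 6*x - 4135
Discriminant = (6)^2 - 4*(-4135)
= 36 + 16540
= 16576

16576


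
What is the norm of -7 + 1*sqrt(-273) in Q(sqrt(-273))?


N(a + b*sqrt(d)) = a^2 - d*b^2
= (-7)^2 - (-273)*(1)^2
= 49 + 273
= 322

322


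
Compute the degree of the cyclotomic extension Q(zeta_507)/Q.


The degree equals Euler's totient phi(507).
507 = 3 * 13^2
phi(507) = 312

312


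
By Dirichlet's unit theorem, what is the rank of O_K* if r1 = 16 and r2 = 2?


By Dirichlet's unit theorem:
rank = r1 + r2 - 1
= 16 + 2 - 1
= 17

17
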